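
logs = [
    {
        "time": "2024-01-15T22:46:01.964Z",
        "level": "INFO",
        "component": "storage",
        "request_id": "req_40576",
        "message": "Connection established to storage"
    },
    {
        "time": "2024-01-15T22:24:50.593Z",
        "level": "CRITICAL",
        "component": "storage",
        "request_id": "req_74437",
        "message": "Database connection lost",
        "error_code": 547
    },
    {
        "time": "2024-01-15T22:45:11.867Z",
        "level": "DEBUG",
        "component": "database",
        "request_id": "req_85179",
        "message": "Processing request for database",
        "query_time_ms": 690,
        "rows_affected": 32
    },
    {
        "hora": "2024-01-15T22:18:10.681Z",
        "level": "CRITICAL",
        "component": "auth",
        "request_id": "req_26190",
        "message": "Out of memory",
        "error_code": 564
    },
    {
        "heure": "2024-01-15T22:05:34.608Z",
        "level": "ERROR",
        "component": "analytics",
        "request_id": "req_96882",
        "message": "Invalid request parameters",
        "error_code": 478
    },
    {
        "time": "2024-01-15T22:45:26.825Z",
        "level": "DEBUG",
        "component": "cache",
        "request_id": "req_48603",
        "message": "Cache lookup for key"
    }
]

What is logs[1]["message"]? "Database connection lost"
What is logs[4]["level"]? "ERROR"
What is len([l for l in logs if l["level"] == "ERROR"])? 1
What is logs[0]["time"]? "2024-01-15T22:46:01.964Z"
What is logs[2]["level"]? "DEBUG"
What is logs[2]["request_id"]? "req_85179"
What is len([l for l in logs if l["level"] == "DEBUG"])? 2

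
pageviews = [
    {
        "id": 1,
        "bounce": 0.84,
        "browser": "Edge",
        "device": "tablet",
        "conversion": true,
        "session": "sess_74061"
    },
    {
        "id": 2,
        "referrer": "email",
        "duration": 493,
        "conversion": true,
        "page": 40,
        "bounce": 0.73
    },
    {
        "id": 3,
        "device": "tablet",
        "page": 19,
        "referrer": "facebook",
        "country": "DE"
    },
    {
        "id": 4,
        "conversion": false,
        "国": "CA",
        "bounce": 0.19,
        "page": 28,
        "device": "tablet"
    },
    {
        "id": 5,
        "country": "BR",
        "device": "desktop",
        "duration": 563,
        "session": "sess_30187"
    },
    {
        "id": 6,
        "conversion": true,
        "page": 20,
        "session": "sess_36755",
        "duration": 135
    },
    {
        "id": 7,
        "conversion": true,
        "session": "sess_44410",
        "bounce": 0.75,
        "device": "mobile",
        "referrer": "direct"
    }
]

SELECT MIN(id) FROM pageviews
1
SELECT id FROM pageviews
[1, 2, 3, 4, 5, 6, 7]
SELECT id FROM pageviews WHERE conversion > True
[]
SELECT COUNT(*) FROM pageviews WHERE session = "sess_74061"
1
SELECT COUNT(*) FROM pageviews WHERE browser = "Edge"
1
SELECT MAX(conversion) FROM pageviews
True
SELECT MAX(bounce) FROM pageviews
0.84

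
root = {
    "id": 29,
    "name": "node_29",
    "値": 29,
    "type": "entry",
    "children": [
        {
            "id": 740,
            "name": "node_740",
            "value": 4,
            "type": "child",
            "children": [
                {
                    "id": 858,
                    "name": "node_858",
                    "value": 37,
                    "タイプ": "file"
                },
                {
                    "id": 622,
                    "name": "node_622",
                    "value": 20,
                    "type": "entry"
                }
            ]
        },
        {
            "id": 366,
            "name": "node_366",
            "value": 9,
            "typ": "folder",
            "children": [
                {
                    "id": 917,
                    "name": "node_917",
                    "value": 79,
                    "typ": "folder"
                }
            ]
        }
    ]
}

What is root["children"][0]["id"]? 740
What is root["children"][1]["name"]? "node_366"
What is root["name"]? "node_29"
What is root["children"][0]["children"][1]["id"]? 622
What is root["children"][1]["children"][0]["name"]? "node_917"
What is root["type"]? "entry"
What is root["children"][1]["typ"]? "folder"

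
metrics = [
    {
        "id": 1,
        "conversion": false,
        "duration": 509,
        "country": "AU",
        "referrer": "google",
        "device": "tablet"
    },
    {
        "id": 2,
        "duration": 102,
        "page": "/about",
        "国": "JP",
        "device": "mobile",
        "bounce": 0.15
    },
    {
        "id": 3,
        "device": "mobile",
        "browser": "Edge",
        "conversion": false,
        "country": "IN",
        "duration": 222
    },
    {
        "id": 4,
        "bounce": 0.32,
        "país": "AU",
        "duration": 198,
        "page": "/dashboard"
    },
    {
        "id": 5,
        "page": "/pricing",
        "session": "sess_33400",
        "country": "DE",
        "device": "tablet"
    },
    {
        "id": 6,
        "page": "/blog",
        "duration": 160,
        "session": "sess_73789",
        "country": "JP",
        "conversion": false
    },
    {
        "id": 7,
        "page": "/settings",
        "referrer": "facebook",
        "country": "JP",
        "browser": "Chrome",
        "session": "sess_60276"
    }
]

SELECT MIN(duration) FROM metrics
102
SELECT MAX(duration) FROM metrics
509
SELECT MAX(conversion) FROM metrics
False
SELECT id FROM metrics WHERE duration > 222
[1]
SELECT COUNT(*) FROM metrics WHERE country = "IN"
1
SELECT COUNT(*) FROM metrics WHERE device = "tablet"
2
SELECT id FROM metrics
[1, 2, 3, 4, 5, 6, 7]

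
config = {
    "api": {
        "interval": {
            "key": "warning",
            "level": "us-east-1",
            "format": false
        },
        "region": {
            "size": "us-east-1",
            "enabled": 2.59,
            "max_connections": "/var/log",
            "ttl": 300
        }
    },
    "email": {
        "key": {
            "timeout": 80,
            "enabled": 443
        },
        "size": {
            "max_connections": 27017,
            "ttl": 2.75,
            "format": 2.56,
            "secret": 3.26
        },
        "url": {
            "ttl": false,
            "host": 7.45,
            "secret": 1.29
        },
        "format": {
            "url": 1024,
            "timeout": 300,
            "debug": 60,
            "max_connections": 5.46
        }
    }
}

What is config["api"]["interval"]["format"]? False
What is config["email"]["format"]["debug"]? 60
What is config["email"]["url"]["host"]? 7.45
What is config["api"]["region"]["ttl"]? 300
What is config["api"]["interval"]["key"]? "warning"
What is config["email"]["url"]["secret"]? 1.29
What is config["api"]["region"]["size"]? "us-east-1"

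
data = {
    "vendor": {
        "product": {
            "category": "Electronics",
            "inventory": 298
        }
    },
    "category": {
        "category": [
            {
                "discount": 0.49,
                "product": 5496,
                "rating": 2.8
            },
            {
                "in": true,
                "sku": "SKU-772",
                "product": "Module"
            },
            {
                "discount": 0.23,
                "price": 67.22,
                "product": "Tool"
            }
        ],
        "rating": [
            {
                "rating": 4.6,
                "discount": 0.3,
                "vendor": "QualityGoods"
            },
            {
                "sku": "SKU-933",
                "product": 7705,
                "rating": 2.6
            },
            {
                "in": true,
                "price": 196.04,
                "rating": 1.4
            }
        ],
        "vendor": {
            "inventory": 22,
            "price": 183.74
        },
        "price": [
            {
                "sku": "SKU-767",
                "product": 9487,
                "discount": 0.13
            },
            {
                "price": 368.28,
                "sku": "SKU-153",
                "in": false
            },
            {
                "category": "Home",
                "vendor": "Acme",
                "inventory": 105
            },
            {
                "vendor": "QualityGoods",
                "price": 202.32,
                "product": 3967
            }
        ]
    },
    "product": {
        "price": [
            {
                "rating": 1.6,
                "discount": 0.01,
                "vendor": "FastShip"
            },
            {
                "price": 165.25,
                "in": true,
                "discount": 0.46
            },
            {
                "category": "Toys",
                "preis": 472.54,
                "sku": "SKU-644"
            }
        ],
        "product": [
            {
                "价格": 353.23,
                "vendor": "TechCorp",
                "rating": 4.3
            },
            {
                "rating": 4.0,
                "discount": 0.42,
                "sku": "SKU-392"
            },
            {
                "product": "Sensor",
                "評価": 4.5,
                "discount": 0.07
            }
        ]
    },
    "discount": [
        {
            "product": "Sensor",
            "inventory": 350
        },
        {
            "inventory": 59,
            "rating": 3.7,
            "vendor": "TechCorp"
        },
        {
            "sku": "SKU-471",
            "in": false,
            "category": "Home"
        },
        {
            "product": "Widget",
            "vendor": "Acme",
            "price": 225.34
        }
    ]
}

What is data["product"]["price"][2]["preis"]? 472.54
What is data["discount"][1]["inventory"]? 59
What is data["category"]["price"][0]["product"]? 9487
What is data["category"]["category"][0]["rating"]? 2.8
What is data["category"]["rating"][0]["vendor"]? "QualityGoods"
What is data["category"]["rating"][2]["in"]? True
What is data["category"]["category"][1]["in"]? True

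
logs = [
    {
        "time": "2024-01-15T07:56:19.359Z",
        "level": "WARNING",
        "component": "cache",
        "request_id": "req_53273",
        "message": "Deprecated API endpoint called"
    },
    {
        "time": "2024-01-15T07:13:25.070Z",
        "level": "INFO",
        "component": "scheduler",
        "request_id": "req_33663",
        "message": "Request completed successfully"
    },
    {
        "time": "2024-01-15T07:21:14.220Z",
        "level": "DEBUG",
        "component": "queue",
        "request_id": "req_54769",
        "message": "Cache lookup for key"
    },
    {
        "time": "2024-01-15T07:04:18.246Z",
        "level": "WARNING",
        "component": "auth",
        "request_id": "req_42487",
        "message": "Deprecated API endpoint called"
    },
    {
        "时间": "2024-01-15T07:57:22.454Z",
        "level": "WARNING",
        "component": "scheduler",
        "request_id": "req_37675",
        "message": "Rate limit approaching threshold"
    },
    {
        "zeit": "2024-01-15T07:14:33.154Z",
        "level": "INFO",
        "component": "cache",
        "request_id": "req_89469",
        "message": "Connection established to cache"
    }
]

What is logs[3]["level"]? "WARNING"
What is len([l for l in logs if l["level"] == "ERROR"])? 0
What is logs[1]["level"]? "INFO"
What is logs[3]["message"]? "Deprecated API endpoint called"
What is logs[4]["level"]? "WARNING"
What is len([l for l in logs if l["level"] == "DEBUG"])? 1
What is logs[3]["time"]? "2024-01-15T07:04:18.246Z"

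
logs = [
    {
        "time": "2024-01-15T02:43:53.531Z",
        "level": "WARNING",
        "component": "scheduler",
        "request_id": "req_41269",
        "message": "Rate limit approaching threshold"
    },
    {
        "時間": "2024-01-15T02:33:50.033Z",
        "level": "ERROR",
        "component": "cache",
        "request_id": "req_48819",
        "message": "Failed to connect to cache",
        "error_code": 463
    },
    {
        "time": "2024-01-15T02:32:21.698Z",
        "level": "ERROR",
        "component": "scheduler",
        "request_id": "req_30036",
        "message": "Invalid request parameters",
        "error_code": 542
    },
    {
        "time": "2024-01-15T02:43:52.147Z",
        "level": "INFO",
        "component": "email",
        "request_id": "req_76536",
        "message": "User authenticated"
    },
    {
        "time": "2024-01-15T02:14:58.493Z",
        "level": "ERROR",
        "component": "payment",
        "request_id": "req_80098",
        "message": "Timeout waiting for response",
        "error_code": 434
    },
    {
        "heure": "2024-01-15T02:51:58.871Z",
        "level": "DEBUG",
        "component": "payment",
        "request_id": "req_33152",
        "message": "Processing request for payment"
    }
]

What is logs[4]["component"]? "payment"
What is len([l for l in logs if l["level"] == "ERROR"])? 3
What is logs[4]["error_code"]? 434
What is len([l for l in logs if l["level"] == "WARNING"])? 1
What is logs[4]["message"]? "Timeout waiting for response"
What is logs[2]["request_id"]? "req_30036"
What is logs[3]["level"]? "INFO"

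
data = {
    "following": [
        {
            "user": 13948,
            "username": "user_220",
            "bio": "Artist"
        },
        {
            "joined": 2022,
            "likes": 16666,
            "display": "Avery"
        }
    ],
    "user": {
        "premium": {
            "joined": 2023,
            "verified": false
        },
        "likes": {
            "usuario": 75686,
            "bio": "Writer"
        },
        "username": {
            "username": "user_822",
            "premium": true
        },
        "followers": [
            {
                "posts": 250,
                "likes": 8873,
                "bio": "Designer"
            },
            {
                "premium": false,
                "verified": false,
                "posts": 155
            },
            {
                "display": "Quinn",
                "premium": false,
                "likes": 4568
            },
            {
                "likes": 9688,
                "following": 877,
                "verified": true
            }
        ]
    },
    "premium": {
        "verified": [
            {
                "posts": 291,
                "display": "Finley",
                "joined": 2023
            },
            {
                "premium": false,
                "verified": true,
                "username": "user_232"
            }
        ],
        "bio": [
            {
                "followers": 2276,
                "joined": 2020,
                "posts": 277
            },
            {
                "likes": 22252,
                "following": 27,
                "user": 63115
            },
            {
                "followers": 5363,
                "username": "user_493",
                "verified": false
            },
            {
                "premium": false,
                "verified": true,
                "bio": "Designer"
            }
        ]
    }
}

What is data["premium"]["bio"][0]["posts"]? 277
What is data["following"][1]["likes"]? 16666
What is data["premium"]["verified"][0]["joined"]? 2023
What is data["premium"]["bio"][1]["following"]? 27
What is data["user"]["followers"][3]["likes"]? 9688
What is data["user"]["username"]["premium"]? True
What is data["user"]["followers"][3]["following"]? 877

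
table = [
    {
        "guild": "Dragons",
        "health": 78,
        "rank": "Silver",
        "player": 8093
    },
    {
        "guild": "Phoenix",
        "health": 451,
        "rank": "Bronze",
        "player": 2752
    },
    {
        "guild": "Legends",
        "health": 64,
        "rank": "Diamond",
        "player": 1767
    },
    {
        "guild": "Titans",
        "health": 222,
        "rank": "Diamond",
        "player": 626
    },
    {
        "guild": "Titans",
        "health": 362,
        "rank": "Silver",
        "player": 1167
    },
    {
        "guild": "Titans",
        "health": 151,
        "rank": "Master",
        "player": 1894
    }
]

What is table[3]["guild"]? "Titans"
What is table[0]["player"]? 8093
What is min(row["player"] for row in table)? 626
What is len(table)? 6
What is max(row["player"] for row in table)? 8093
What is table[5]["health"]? 151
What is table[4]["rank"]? "Silver"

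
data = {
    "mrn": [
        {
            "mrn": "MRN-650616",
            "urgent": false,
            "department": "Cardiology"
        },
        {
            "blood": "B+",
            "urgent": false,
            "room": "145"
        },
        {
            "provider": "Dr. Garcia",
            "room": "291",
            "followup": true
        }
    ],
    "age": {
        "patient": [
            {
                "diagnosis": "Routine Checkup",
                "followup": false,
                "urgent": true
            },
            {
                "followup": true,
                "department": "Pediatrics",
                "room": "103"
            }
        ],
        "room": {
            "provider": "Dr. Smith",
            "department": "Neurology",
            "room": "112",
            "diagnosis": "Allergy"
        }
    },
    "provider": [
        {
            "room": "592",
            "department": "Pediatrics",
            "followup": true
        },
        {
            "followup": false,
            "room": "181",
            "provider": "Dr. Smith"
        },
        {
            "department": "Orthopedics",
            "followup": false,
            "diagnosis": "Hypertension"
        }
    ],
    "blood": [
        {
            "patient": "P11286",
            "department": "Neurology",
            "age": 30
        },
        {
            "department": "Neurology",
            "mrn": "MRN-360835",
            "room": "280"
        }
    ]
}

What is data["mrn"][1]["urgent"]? False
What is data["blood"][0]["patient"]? "P11286"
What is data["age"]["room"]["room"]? "112"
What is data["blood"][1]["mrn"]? "MRN-360835"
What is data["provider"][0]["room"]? "592"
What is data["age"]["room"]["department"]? "Neurology"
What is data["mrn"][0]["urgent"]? False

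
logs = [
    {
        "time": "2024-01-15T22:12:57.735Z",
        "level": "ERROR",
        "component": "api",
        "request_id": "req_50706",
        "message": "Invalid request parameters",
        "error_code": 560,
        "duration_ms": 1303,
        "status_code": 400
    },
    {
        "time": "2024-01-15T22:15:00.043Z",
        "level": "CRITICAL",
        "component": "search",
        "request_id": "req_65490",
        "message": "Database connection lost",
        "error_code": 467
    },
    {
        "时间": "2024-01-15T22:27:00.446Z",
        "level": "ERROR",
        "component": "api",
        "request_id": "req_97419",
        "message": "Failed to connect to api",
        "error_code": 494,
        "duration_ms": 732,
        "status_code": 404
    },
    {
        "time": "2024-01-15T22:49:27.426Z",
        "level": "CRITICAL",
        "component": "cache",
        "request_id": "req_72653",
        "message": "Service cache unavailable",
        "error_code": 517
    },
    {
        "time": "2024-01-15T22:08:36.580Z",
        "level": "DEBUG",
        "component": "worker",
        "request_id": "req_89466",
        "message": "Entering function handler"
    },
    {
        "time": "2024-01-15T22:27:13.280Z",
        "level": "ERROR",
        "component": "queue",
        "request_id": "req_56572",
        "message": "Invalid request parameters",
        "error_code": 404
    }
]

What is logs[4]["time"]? "2024-01-15T22:08:36.580Z"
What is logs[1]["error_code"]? 467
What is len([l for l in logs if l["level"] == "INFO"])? 0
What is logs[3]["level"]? "CRITICAL"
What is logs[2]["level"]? "ERROR"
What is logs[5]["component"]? "queue"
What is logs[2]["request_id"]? "req_97419"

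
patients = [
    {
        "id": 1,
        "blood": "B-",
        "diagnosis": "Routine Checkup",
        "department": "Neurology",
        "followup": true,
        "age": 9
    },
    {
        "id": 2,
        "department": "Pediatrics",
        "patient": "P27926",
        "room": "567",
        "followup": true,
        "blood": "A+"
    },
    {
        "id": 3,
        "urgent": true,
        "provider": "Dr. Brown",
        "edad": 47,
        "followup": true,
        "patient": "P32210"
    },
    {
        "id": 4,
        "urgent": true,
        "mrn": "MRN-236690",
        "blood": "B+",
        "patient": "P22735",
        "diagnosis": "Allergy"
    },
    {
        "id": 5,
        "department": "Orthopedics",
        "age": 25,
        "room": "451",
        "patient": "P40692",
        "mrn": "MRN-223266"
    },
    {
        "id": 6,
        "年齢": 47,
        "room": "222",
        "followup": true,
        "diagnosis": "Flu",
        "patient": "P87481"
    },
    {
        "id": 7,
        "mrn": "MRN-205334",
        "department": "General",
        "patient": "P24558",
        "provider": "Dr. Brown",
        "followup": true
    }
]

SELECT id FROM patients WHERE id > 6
[7]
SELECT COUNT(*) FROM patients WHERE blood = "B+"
1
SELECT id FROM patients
[1, 2, 3, 4, 5, 6, 7]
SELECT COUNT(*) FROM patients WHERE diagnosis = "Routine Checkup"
1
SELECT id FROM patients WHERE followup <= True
[1, 2, 3, 6, 7]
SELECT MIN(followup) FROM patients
True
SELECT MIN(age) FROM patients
9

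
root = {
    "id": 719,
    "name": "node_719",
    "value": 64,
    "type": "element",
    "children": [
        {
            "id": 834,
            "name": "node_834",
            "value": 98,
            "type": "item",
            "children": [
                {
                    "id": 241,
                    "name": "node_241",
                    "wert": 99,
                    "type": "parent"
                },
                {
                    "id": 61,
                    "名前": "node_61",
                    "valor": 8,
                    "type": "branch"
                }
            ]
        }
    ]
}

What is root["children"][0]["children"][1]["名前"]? "node_61"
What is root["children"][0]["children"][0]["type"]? "parent"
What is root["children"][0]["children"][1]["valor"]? 8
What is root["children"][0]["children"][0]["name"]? "node_241"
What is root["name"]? "node_719"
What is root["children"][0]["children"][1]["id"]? 61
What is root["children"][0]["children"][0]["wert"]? 99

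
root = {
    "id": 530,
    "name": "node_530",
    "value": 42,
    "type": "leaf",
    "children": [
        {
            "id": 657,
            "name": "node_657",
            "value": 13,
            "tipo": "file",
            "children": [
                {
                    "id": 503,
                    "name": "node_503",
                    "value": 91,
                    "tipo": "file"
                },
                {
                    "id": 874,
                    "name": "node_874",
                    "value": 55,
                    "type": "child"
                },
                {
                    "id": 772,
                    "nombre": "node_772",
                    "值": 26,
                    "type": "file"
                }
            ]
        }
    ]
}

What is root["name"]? "node_530"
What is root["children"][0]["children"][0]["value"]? 91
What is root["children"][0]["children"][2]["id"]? 772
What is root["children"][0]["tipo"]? "file"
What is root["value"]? 42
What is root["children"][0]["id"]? 657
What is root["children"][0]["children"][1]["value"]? 55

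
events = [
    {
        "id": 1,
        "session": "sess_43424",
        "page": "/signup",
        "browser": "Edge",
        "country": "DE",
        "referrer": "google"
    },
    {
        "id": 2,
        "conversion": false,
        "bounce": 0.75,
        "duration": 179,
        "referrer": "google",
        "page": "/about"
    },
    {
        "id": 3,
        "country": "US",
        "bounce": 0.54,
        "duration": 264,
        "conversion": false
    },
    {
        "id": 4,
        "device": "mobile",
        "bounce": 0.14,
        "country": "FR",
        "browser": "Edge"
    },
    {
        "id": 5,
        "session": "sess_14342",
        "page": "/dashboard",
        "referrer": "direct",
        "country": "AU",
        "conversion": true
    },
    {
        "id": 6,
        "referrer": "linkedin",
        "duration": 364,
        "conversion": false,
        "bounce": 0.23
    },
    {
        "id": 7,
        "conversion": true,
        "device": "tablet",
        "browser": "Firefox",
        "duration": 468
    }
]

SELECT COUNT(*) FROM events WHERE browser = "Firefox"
1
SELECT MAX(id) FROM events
7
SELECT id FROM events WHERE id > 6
[7]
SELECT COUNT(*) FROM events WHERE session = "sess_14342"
1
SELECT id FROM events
[1, 2, 3, 4, 5, 6, 7]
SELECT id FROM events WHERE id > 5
[6, 7]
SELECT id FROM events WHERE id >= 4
[4, 5, 6, 7]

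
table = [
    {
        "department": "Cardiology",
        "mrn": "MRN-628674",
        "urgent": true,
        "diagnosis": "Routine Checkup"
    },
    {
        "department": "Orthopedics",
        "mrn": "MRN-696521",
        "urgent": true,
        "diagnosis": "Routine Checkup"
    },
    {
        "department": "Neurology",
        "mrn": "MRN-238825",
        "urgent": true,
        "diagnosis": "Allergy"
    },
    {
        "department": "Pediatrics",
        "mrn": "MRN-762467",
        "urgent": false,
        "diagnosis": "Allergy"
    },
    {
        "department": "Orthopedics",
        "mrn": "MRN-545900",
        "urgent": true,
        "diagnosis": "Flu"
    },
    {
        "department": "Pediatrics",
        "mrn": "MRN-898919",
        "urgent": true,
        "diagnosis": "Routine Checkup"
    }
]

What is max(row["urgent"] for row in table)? True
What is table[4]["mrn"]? "MRN-545900"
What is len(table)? 6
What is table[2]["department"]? "Neurology"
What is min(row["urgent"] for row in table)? False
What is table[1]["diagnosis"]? "Routine Checkup"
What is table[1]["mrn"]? "MRN-696521"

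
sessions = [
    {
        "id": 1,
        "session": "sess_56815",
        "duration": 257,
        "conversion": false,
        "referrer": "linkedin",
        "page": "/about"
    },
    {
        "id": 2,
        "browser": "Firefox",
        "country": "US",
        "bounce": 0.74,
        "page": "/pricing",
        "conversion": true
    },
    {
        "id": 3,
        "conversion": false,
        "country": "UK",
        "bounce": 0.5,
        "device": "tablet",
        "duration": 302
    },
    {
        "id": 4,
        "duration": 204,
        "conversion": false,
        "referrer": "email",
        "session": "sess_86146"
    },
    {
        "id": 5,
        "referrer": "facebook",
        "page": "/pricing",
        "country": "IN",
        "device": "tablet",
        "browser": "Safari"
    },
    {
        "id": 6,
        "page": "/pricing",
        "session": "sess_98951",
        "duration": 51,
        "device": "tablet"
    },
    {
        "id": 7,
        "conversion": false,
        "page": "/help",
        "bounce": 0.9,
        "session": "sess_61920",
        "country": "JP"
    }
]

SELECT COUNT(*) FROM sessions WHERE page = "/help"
1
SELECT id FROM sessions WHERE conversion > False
[2]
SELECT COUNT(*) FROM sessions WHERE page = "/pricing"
3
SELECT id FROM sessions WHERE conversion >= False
[1, 2, 3, 4, 7]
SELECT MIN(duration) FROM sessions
51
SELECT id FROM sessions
[1, 2, 3, 4, 5, 6, 7]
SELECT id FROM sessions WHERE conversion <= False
[1, 3, 4, 7]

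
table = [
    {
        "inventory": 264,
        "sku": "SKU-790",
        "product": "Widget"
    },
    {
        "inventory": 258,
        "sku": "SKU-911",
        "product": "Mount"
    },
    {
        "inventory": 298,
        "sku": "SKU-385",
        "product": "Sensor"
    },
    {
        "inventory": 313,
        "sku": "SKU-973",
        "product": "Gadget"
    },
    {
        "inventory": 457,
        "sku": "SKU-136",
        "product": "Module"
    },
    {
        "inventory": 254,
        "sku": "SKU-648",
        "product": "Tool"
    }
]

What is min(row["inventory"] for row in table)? 254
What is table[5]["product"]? "Tool"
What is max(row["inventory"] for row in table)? 457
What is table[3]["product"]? "Gadget"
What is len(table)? 6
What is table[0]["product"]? "Widget"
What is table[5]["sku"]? "SKU-648"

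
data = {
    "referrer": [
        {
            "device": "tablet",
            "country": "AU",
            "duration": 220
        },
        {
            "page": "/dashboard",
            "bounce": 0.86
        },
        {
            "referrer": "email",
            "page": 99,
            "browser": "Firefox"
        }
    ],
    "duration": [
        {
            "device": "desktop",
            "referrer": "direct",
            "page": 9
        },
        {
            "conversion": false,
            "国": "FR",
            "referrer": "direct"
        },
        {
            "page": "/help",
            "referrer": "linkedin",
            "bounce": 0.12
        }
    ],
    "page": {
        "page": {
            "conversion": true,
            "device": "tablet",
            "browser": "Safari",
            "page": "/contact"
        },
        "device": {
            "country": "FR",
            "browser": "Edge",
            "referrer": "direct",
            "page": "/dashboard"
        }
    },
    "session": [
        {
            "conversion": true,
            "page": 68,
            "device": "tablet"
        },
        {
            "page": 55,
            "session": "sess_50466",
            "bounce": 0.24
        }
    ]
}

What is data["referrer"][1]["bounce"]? 0.86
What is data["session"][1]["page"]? 55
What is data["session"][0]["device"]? "tablet"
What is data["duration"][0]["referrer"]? "direct"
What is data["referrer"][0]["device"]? "tablet"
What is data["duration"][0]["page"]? 9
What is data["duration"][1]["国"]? "FR"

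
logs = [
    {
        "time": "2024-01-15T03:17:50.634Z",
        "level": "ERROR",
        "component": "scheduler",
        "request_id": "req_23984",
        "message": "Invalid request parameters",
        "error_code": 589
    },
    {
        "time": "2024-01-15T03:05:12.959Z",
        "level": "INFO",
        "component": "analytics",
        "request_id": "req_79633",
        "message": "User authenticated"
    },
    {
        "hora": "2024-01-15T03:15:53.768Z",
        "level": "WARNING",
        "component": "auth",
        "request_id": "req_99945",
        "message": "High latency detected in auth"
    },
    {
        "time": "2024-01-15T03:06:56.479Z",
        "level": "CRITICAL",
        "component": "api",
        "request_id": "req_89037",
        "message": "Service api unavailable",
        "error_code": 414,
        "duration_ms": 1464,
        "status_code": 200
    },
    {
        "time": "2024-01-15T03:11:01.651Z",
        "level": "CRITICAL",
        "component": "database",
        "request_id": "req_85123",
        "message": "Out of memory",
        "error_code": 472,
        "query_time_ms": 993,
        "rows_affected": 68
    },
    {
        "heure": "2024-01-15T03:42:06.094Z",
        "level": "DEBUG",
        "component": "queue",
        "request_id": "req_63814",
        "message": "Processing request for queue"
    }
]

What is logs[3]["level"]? "CRITICAL"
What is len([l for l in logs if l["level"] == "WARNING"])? 1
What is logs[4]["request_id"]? "req_85123"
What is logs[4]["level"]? "CRITICAL"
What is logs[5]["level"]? "DEBUG"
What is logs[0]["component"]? "scheduler"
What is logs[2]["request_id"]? "req_99945"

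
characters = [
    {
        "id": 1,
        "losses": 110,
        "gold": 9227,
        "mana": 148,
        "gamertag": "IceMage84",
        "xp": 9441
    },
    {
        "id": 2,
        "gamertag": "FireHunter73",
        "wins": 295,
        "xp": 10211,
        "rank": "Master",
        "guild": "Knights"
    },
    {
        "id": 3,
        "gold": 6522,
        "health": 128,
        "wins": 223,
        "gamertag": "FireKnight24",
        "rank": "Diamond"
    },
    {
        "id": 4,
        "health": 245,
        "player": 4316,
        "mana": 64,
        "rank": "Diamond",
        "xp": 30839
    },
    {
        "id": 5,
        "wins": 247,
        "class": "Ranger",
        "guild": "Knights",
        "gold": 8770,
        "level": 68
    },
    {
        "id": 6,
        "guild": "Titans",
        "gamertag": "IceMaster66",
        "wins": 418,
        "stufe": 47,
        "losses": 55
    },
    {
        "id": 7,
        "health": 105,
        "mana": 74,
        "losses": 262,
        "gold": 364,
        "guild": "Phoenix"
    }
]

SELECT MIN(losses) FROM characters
55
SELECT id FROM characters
[1, 2, 3, 4, 5, 6, 7]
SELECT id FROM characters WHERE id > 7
[]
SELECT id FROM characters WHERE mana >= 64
[1, 4, 7]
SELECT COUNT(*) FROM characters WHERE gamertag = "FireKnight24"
1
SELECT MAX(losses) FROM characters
262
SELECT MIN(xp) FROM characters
9441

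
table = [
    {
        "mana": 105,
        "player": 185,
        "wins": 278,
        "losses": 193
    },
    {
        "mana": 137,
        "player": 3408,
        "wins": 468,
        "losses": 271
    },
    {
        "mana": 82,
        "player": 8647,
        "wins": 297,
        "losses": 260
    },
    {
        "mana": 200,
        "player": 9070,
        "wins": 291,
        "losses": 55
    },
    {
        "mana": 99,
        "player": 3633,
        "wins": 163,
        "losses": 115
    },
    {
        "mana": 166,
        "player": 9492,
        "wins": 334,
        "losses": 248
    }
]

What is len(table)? 6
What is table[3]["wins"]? 291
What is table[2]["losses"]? 260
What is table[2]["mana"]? 82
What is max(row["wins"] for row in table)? 468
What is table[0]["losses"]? 193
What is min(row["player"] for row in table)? 185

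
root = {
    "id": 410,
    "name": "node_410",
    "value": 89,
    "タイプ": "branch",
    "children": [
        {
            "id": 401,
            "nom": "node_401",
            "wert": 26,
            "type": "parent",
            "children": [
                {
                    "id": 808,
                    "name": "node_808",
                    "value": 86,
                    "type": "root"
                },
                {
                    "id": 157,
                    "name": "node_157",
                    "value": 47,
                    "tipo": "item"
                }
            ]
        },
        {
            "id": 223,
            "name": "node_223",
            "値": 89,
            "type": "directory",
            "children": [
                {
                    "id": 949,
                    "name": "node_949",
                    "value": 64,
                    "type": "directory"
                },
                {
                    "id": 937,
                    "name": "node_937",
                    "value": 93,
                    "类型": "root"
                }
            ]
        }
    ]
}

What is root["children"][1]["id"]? 223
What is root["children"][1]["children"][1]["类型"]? "root"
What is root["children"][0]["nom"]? "node_401"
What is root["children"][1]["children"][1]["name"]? "node_937"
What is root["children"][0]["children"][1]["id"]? 157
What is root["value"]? 89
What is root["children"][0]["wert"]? 26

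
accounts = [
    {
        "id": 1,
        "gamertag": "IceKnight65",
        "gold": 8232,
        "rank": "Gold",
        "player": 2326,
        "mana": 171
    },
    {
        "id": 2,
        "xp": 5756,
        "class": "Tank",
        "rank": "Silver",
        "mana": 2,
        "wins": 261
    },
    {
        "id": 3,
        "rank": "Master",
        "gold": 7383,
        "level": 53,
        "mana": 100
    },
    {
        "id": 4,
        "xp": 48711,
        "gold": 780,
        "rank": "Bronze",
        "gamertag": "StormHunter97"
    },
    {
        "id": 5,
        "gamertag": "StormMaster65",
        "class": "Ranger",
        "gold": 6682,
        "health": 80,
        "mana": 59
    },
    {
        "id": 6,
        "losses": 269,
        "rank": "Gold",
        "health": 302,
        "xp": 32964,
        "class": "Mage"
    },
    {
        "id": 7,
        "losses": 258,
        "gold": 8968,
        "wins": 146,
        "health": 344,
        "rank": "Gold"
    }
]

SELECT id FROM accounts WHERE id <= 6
[1, 2, 3, 4, 5, 6]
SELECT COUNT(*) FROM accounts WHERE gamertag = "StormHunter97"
1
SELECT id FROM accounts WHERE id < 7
[1, 2, 3, 4, 5, 6]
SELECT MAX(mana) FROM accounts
171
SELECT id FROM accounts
[1, 2, 3, 4, 5, 6, 7]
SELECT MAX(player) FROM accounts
2326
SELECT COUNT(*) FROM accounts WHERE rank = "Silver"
1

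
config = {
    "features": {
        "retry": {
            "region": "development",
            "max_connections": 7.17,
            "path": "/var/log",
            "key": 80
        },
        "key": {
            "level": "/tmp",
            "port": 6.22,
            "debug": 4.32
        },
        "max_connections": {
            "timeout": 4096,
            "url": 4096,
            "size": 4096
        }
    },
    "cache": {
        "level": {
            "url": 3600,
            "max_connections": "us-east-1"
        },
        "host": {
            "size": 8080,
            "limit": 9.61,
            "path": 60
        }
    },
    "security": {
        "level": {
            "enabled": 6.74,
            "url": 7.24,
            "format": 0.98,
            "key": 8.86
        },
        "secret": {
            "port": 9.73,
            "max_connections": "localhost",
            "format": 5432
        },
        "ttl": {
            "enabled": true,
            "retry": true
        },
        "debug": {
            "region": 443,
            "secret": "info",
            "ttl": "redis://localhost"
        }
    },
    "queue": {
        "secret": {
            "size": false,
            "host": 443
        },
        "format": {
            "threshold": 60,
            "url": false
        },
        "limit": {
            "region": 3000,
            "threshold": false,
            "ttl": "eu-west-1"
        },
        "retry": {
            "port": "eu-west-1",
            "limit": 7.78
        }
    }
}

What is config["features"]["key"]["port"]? 6.22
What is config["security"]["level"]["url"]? 7.24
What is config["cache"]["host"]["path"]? 60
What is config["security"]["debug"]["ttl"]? "redis://localhost"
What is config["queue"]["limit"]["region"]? 3000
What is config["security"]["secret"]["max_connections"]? "localhost"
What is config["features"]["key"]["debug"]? 4.32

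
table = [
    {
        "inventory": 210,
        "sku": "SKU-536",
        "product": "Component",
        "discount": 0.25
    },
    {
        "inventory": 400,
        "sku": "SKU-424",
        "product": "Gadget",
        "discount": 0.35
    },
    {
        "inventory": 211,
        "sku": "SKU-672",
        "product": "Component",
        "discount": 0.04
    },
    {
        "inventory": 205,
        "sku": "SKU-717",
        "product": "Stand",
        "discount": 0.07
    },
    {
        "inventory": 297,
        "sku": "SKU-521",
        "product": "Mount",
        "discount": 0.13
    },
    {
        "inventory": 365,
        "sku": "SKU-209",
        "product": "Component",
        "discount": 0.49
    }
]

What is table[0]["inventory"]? 210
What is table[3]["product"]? "Stand"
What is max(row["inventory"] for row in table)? 400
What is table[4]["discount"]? 0.13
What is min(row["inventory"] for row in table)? 205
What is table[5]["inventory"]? 365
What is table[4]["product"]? "Mount"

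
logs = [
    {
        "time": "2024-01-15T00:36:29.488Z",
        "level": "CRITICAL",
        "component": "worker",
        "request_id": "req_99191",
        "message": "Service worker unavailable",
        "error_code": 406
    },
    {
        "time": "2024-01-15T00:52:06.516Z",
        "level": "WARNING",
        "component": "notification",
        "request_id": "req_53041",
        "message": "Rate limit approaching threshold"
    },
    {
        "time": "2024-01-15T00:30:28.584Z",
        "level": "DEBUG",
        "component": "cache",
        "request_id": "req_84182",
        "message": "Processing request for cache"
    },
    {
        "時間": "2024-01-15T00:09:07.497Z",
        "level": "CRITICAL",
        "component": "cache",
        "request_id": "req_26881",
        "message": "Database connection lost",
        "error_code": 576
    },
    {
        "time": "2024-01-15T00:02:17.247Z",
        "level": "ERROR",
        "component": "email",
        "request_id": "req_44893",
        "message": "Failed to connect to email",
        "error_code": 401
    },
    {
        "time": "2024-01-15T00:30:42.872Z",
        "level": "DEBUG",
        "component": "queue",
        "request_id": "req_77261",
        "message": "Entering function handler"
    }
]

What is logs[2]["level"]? "DEBUG"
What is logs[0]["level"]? "CRITICAL"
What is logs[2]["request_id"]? "req_84182"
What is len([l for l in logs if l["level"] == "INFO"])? 0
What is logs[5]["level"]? "DEBUG"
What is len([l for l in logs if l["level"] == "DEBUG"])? 2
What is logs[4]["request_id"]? "req_44893"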